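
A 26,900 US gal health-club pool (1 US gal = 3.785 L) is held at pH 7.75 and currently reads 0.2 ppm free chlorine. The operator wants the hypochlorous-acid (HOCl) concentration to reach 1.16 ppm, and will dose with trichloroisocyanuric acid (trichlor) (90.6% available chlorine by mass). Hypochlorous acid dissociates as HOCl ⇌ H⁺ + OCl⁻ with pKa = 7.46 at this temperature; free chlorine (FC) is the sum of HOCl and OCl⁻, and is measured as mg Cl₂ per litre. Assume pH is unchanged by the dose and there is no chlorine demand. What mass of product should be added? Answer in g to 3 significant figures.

Volume: 26,900 US gal × 3.785 L/gal = 101,816 L.
[OCl⁻]/[HOCl] = 10^(pH − pKa) = 10^(7.75 − 7.46) = 1.95; fraction as HOCl = 1/(1 + 1.95) = 0.339.
Free chlorine required for 1.16 ppm HOCl: 1.16 / 0.339 = 3.422 ppm.
FC to add: 3.422 − 0.2 = 3.222 mg/L as Cl₂.
Cl₂ equivalent: 3.222 mg/L × 101,816 L = 328 g.
Product at 90.6% available Cl: 328 / 0.906 = 362.1 g.

362 g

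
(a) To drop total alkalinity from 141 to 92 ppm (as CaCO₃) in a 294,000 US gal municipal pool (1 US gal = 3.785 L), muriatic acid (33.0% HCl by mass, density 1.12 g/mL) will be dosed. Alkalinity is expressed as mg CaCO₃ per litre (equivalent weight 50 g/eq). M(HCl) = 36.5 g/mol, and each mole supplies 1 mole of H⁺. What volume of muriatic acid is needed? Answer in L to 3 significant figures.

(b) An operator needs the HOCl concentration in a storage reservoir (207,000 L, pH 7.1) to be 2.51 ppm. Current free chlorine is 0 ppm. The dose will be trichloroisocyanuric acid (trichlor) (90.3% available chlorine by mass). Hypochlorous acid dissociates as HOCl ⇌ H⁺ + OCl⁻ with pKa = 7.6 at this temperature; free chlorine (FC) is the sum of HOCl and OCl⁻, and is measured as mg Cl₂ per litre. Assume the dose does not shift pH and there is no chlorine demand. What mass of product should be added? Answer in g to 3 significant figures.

(a) 108 L; (b) 757 g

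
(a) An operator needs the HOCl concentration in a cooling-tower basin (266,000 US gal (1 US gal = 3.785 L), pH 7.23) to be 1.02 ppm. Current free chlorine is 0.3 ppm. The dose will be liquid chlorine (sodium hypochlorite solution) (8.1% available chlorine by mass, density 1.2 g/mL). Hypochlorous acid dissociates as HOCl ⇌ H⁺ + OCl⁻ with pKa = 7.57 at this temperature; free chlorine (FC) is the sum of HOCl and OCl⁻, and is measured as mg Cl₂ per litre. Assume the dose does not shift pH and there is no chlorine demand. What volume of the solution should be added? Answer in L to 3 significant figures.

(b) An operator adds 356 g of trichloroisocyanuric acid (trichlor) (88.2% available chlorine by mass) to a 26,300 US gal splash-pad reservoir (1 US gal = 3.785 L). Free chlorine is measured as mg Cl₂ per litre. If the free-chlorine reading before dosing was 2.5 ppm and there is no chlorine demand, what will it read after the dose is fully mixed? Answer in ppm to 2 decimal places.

(a) Volume: 266,000 US gal × 3.785 L/gal = 1,006,810 L.
(a) [OCl⁻]/[HOCl] = 10^(pH − pKa) = 10^(7.23 − 7.57) = 0.4571; fraction as HOCl = 1/(1 + 0.4571) = 0.6863.
(a) Free chlorine required for 1.02 ppm HOCl: 1.02 / 0.6863 = 1.486 ppm.
(a) FC to add: 1.486 − 0.3 = 1.186 mg/L as Cl₂.
(a) Cl₂ equivalent: 1.186 mg/L × 1,006,810 L = 1194 g.
(a) Product at 8.1% available Cl: 1194 / 0.081 = 14,740 g.
(a) Volume: 14,740 g ÷ 1.2 g/mL = 12,290 mL.

(b) Volume: 26,300 US gal × 3.785 L/gal = 99,546 L.
(b) Available chlorine delivered: 356 g × 0.882 = 314 g as Cl₂.
(b) Concentration rise: 314 g / 99,546 L = 3.154 mg/L = 3.15 ppm.
(b) Final FC: 2.5 + 3.15 = 5.65 ppm.

(a) 12.3 L; (b) 5.65 ppm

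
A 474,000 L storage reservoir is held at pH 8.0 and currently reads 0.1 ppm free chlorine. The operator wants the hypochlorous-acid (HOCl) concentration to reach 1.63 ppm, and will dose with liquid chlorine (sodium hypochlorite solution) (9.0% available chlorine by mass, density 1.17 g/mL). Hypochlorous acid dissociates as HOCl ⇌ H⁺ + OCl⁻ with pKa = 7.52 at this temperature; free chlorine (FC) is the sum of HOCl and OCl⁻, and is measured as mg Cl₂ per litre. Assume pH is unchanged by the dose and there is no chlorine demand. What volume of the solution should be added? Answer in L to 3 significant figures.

29.0 L

[OCl⁻]/[HOCl] = 10^(pH − pKa) = 10^(8.0 − 7.52) = 3.02; fraction as HOCl = 1/(1 + 3.02) = 0.2488.
Free chlorine required for 1.63 ppm HOCl: 1.63 / 0.2488 = 6.553 ppm.
FC to add: 6.553 − 0.1 = 6.453 mg/L as Cl₂.
Cl₂ equivalent: 6.453 mg/L × 474,000 L = 3058 g.
Product at 9.0% available Cl: 3058 / 0.09 = 33,980 g.
Volume: 33,980 g ÷ 1.17 g/mL = 29,050 mL.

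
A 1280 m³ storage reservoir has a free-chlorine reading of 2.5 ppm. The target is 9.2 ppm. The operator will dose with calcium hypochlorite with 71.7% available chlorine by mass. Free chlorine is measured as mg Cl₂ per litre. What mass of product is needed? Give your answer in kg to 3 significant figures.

12.0 kg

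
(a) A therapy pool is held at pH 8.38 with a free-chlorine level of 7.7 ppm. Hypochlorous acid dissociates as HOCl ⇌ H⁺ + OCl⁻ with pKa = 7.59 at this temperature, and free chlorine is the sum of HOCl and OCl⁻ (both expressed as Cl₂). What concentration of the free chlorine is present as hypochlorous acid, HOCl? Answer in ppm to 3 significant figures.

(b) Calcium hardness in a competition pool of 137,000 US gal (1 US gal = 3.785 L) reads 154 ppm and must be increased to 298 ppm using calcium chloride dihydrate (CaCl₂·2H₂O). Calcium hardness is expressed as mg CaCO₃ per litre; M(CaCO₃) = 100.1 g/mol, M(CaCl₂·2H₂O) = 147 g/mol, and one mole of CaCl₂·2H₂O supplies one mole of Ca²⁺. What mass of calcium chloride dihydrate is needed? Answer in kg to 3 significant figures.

(a) [OCl⁻]/[HOCl] = 10^(pH − pKa) = 10^(8.38 − 7.59) = 10^0.79 = 6.166.
(a) Fraction as HOCl = 1 / (1 + 6.166) = 0.1395.
(a) HOCl = 0.1395 × 7.7 ppm = 1.075 ppm.

(b) Volume: 137,000 US gal × 3.785 L/gal = 518,545 L.
(b) Hardness to add: (298 − 154) = 144 mg/L as CaCO₃ × 518,545 L = 74,670 g as CaCO₃.
(b) Moles of Ca²⁺ (1 mol Ca²⁺ ≡ 1 mol CaCO₃): 74,670 / 100.1 g/mol = 746 mol.
(b) Mass of CaCl₂·2H₂O: 746 × 147 = 109,700 g.

(a) 1.07 ppm; (b) 110 kg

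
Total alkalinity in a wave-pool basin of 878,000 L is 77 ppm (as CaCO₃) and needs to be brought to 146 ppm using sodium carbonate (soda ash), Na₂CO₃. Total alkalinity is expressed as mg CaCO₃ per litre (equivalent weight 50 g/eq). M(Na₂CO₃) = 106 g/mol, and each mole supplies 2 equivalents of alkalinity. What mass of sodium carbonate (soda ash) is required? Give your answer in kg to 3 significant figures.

Alkalinity to add: (146 − 77) = 69 mg/L as CaCO₃ × 878,000 L = 60,580 g as CaCO₃.
Equivalents: 60,580 g ÷ 50 g/eq = 1212 eq.
Each mole of Na₂CO₃ supplies 2 eq, so 1212 / 2 = 605.8 mol.
Mass: 605.8 mol × 106 g/mol = 64,220 g.

64.2 kg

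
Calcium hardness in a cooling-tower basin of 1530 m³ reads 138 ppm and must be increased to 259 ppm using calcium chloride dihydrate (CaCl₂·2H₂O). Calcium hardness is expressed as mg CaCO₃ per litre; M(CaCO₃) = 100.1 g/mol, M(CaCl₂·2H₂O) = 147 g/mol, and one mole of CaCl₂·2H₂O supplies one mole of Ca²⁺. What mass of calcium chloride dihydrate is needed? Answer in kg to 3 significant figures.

Volume: 1530 m³ = 1,530,000 L.
Hardness to add: (259 − 138) = 121 mg/L as CaCO₃ × 1,530,000 L = 185,100 g as CaCO₃.
Moles of Ca²⁺ (1 mol Ca²⁺ ≡ 1 mol CaCO₃): 185,100 / 100.1 g/mol = 1849 mol.
Mass of CaCl₂·2H₂O: 1849 × 147 = 271,900 g.

272 kg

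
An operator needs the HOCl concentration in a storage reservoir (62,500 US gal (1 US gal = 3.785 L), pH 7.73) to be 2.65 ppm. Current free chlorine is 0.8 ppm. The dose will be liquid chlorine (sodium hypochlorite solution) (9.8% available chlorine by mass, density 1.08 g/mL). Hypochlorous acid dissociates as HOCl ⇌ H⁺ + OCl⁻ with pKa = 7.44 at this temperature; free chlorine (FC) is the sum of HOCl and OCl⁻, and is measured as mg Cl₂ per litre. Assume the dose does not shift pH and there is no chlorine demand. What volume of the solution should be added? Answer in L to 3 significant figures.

Volume: 62,500 US gal × 3.785 L/gal = 236,562 L.
[OCl⁻]/[HOCl] = 10^(pH − pKa) = 10^(7.73 − 7.44) = 1.95; fraction as HOCl = 1/(1 + 1.95) = 0.339.
Free chlorine required for 2.65 ppm HOCl: 2.65 / 0.339 = 7.817 ppm.
FC to add: 7.817 − 0.8 = 7.017 mg/L as Cl₂.
Cl₂ equivalent: 7.017 mg/L × 236,562 L = 1660 g.
Product at 9.8% available Cl: 1660 / 0.098 = 16,940 g.
Volume: 16,940 g ÷ 1.08 g/mL = 15,680 mL.

15.7 L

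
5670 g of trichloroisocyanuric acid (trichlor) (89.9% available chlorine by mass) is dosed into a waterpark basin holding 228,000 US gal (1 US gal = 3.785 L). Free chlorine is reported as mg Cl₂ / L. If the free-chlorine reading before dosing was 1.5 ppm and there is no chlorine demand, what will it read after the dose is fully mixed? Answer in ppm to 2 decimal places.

Volume: 228,000 US gal × 3.785 L/gal = 862,980 L.
Available chlorine delivered: 5670 g × 0.899 = 5097 g as Cl₂.
Concentration rise: 5097 g / 862,980 L = 5.907 mg/L = 5.91 ppm.
Final FC: 1.5 + 5.91 = 7.41 ppm.

7.41 ppm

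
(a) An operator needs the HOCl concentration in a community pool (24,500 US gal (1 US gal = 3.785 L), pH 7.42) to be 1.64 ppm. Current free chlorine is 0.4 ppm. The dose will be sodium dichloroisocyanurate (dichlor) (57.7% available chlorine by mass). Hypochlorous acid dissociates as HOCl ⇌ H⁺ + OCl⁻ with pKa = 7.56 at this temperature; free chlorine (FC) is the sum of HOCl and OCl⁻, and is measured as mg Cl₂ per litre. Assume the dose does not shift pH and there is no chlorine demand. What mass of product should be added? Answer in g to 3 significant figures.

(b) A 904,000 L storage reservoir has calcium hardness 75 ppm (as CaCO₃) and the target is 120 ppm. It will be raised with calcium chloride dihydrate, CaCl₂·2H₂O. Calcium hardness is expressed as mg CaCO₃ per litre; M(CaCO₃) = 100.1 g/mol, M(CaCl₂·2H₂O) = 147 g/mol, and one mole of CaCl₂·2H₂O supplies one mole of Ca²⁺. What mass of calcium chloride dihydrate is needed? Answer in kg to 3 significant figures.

(a) 390 g; (b) 59.7 kg

(a) Volume: 24,500 US gal × 3.785 L/gal = 92,732 L.
(a) [OCl⁻]/[HOCl] = 10^(pH − pKa) = 10^(7.42 − 7.56) = 0.7244; fraction as HOCl = 1/(1 + 0.7244) = 0.5799.
(a) Free chlorine required for 1.64 ppm HOCl: 1.64 / 0.5799 = 2.828 ppm.
(a) FC to add: 2.828 − 0.4 = 2.428 mg/L as Cl₂.
(a) Cl₂ equivalent: 2.428 mg/L × 92,732 L = 225.2 g.
(a) Product at 57.7% available Cl: 225.2 / 0.577 = 390.2 g.

(b) Hardness to add: (120 − 75) = 45 mg/L as CaCO₃ × 904,000 L = 40,680 g as CaCO₃.
(b) Moles of Ca²⁺ (1 mol Ca²⁺ ≡ 1 mol CaCO₃): 40,680 / 100.1 g/mol = 406.4 mol.
(b) Mass of CaCl₂·2H₂O: 406.4 × 147 = 59,740 g.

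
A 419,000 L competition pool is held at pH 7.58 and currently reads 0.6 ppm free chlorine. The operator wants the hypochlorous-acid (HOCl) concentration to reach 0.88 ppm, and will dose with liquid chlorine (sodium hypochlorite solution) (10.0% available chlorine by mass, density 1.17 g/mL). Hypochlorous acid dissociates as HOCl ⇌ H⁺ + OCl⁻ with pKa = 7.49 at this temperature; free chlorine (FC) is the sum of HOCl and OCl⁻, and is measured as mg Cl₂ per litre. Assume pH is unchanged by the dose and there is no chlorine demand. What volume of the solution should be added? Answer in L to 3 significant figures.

4.88 L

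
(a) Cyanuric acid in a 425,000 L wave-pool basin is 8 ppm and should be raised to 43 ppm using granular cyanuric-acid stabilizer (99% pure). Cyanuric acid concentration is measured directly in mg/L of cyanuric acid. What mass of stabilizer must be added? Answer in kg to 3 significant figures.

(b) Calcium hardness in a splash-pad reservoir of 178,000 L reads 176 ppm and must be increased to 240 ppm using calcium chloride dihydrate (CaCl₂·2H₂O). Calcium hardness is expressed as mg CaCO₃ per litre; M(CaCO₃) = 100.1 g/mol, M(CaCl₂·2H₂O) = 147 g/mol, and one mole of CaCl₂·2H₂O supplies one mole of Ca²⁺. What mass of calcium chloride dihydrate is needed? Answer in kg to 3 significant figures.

(a) 15.0 kg; (b) 16.7 kg

(a) CYA to add: (43 − 8) = 35 mg/L × 425,000 L = 14,880 g cyanuric acid.
(a) At 99% purity: 14,880 / 0.99 = 15,030 g product.

(b) Hardness to add: (240 − 176) = 64 mg/L as CaCO₃ × 178,000 L = 11,390 g as CaCO₃.
(b) Moles of Ca²⁺ (1 mol Ca²⁺ ≡ 1 mol CaCO₃): 11,390 / 100.1 g/mol = 113.8 mol.
(b) Mass of CaCl₂·2H₂O: 113.8 × 147 = 16,730 g.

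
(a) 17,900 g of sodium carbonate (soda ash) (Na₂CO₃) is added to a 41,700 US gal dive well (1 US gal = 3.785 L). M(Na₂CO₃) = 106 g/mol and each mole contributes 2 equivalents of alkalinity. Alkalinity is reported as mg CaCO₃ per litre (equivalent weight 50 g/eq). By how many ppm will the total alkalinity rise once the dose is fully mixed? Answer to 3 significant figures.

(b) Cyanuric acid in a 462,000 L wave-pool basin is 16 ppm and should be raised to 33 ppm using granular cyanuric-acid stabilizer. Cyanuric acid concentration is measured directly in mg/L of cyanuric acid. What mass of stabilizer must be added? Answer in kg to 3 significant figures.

(a) 107 ppm; (b) 7.85 kg

(a) Volume: 41,700 US gal × 3.785 L/gal = 157,834 L.
(a) Moles of Na₂CO₃: 17,900 g ÷ 106 g/mol = 168.9 mol → 337.7 eq of alkalinity.
(a) As CaCO₃: 337.7 eq × 50 g/eq = 16,890 g.
(a) Rise: 16,890 g / 157,834 L × 1000 = 107 mg/L.

(b) CYA to add: (33 − 16) = 17 mg/L × 462,000 L = 7854 g cyanuric acid.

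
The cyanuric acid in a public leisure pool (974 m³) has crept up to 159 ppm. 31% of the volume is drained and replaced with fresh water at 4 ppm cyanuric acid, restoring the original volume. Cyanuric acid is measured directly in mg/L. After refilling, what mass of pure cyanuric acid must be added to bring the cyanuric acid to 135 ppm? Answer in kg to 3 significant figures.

Volume: 974 m³ = 974,000 L.
After draining 31% and refilling: 159 × 0.69 + 4 × 0.31 = 110.95 ppm.
Deficit to target: 135 − 110.95 = 24.05 mg/L.
Mass: 24.05 mg/L × 974,000 L = 23,420 g cyanuric acid.

23.4 kg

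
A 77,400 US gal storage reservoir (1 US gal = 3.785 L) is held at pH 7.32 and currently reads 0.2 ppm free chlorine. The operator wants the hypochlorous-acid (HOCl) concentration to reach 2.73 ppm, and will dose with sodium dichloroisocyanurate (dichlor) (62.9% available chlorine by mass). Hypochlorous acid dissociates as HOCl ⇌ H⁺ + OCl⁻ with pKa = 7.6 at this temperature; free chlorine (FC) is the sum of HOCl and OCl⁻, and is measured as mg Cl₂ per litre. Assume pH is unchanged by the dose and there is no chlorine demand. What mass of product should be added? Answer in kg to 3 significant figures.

1.85 kg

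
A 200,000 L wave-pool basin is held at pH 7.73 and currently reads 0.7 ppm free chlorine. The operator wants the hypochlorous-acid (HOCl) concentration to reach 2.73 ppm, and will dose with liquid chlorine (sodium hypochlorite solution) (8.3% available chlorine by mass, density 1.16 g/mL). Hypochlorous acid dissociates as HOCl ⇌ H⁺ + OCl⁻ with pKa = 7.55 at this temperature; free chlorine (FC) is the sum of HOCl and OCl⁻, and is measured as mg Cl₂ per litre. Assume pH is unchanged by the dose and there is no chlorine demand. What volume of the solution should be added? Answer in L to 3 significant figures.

12.8 L

[OCl⁻]/[HOCl] = 10^(pH − pKa) = 10^(7.73 − 7.55) = 1.514; fraction as HOCl = 1/(1 + 1.514) = 0.3978.
Free chlorine required for 2.73 ppm HOCl: 2.73 / 0.3978 = 6.862 ppm.
FC to add: 6.862 − 0.7 = 6.162 mg/L as Cl₂.
Cl₂ equivalent: 6.162 mg/L × 200,000 L = 1232 g.
Product at 8.3% available Cl: 1232 / 0.083 = 14,850 g.
Volume: 14,850 g ÷ 1.16 g/mL = 12,800 mL.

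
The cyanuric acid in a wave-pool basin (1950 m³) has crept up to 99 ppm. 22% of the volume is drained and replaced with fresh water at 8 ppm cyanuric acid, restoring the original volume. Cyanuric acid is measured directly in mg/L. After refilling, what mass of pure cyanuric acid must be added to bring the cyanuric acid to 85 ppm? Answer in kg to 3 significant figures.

Volume: 1950 m³ = 1,950,000 L.
After draining 22% and refilling: 99 × 0.78 + 8 × 0.22 = 78.98 ppm.
Deficit to target: 85 − 78.98 = 6.02 mg/L.
Mass: 6.02 mg/L × 1,950,000 L = 11,740 g cyanuric acid.

11.7 kg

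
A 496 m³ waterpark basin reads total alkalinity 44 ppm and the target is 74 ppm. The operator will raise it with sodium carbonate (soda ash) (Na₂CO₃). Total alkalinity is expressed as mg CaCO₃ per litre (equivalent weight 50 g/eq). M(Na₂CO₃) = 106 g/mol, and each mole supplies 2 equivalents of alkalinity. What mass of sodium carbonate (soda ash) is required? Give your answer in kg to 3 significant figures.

15.8 kg

Volume: 496 m³ = 496,000 L.
Alkalinity to add: (74 − 44) = 30 mg/L as CaCO₃ × 496,000 L = 14,880 g as CaCO₃.
Equivalents: 14,880 g ÷ 50 g/eq = 297.6 eq.
Each mole of Na₂CO₃ supplies 2 eq, so 297.6 / 2 = 148.8 mol.
Mass: 148.8 mol × 106 g/mol = 15,770 g.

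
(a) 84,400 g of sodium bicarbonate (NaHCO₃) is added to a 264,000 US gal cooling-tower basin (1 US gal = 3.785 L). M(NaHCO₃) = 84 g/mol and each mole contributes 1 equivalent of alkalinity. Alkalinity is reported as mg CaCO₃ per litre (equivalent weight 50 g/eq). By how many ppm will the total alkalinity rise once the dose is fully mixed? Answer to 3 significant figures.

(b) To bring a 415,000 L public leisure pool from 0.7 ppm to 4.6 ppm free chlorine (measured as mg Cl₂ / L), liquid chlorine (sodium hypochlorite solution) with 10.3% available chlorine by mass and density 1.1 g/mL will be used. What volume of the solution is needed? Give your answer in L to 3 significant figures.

(a) 50.3 ppm; (b) 14.3 L

(a) Volume: 264,000 US gal × 3.785 L/gal = 999,240 L.
(a) Moles of NaHCO₃: 84,400 g ÷ 84 g/mol = 1005 mol → 1005 eq of alkalinity.
(a) As CaCO₃: 1005 eq × 50 g/eq = 50,240 g.
(a) Rise: 50,240 g / 999,240 L × 1000 = 50.28 mg/L.

(b) Chlorine deficit: 4.6 − 0.7 = 3.9 ppm = 3.9 mg/L as Cl₂.
(b) Cl₂ equivalent needed: 3.9 mg/L × 415,000 L = 1,618,000 mg = 1618 g.
(b) Product at 10.3% available chlorine: 1618 / 0.103 = 15,710 g.
(b) Volume at density 1.1 g/mL: 15,710 g ÷ 1.1 g/mL = 14,290 mL.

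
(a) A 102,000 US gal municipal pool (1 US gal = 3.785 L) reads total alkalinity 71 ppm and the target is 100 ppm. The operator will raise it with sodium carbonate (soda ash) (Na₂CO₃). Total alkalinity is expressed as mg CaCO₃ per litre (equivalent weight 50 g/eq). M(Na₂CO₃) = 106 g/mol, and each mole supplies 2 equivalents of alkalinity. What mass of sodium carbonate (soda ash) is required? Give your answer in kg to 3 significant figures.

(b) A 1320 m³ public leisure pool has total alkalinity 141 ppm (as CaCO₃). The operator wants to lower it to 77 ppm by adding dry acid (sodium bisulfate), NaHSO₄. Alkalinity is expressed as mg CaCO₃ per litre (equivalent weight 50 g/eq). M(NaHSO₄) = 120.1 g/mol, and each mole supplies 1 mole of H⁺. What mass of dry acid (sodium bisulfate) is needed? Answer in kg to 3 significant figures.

(a) 11.9 kg; (b) 203 kg

(a) Volume: 102,000 US gal × 3.785 L/gal = 386,070 L.
(a) Alkalinity to add: (100 − 71) = 29 mg/L as CaCO₃ × 386,070 L = 11,200 g as CaCO₃.
(a) Equivalents: 11,200 g ÷ 50 g/eq = 223.9 eq.
(a) Each mole of Na₂CO₃ supplies 2 eq, so 223.9 / 2 = 112 mol.
(a) Mass: 112 mol × 106 g/mol = 11,870 g.

(b) Volume: 1320 m³ = 1,320,000 L.
(b) Alkalinity to neutralize: (141 − 77) = 64 mg/L as CaCO₃ × 1,320,000 L = 84,480 g as CaCO₃.
(b) Equivalents of H⁺ required: 84,480 ÷ 50 g/eq = 1690 eq = 1690 mol NaHSO₄.
(b) Mass of NaHSO₄: 1690 × 120.1 = 202,900 g.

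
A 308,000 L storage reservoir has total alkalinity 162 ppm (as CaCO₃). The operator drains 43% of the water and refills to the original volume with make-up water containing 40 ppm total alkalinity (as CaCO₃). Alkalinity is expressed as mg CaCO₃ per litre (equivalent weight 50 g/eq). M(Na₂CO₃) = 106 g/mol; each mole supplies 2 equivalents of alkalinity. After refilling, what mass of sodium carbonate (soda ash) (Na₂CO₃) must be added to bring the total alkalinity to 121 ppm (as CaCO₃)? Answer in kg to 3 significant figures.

3.74 kg

After draining 43% and refilling: 162 × 0.57 + 40 × 0.43 = 109.54 ppm.
Deficit to target: 121 − 109.54 = 11.46 mg/L.
As CaCO₃: 11.46 mg/L × 308,000 L = 3530 g; ÷ 50 g/eq ÷ 2 = 35.3 mol Na₂CO₃.
Mass: 35.3 × 106 = 3741 g.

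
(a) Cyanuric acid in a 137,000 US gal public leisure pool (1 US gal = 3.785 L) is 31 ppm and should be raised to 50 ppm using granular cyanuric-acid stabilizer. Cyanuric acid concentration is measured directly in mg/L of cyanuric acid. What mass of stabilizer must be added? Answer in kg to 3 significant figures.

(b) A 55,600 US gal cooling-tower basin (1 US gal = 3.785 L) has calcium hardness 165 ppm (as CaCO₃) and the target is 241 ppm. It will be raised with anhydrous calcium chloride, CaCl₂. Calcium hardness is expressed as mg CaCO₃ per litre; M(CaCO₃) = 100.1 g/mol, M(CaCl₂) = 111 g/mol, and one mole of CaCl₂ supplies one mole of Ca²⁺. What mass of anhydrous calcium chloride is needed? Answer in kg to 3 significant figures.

(a) Volume: 137,000 US gal × 3.785 L/gal = 518,545 L.
(a) CYA to add: (50 − 31) = 19 mg/L × 518,545 L = 9852 g cyanuric acid.

(b) Volume: 55,600 US gal × 3.785 L/gal = 210,446 L.
(b) Hardness to add: (241 − 165) = 76 mg/L as CaCO₃ × 210,446 L = 15,990 g as CaCO₃.
(b) Moles of Ca²⁺ (1 mol Ca²⁺ ≡ 1 mol CaCO₃): 15,990 / 100.1 g/mol = 159.8 mol.
(b) Mass of CaCl₂: 159.8 × 111 = 17,740 g.

(a) 9.85 kg; (b) 17.7 kg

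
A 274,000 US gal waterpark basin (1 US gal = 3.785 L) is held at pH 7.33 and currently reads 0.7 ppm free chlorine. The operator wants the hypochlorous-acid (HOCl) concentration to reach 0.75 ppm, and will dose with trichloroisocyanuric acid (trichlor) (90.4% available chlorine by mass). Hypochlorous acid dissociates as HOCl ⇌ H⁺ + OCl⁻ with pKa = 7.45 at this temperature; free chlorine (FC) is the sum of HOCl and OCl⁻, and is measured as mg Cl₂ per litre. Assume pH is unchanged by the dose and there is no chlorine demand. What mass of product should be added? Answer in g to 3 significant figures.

710 g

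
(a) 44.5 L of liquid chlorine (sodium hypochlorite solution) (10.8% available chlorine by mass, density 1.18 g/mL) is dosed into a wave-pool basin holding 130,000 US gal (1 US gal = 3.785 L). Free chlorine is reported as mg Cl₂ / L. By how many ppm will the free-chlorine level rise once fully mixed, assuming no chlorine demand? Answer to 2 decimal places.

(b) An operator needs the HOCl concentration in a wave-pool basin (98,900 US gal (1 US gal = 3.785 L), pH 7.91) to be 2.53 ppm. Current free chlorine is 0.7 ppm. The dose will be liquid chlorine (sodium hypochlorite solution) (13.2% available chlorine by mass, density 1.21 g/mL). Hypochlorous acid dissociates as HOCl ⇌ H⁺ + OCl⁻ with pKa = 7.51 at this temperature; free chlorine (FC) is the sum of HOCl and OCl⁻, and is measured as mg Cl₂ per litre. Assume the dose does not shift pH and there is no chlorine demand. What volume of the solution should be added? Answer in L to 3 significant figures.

(a) 11.53 ppm; (b) 19.2 L

(a) Volume: 130,000 US gal × 3.785 L/gal = 492,050 L.
(a) Mass of solution: 44.5 L × 1000 mL/L × 1.18 g/mL = 52,510 g.
(a) Available chlorine delivered: 52,510 g × 0.108 = 5671 g as Cl₂.
(a) Concentration rise: 5671 g / 492,050 L = 11.53 mg/L = 11.53 ppm.

(b) Volume: 98,900 US gal × 3.785 L/gal = 374,336 L.
(b) [OCl⁻]/[HOCl] = 10^(pH − pKa) = 10^(7.91 − 7.51) = 2.512; fraction as HOCl = 1/(1 + 2.512) = 0.2847.
(b) Free chlorine required for 2.53 ppm HOCl: 2.53 / 0.2847 = 8.885 ppm.
(b) FC to add: 8.885 − 0.7 = 8.185 mg/L as Cl₂.
(b) Cl₂ equivalent: 8.185 mg/L × 374,336 L = 3064 g.
(b) Product at 13.2% available Cl: 3064 / 0.132 = 23,210 g.
(b) Volume: 23,210 g ÷ 1.21 g/mL = 19,180 mL.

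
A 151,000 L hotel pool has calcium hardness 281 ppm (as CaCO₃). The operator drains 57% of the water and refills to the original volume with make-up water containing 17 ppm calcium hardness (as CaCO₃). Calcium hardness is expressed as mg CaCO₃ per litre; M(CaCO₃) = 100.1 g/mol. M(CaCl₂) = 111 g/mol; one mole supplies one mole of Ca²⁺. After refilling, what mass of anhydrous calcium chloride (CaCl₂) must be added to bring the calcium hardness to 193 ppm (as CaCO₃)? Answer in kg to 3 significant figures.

After draining 57% and refilling: 281 × 0.43 + 17 × 0.57 = 130.52 ppm.
Deficit to target: 193 − 130.52 = 62.48 mg/L.
As CaCO₃: 62.48 mg/L × 151,000 L = 9434 g; ÷ 100.1 = 94.25 mol Ca²⁺.
Mass: 94.25 × 111 = 10,460 g.

10.5 kg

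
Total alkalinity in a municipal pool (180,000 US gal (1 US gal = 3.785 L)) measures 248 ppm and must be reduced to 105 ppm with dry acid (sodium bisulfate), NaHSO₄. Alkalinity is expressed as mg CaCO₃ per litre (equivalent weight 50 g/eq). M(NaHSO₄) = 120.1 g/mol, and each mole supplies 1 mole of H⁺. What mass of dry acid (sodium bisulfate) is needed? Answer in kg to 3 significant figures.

Volume: 180,000 US gal × 3.785 L/gal = 681,300 L.
Alkalinity to neutralize: (248 − 105) = 143 mg/L as CaCO₃ × 681,300 L = 97,430 g as CaCO₃.
Equivalents of H⁺ required: 97,430 ÷ 50 g/eq = 1949 eq = 1949 mol NaHSO₄.
Mass of NaHSO₄: 1949 × 120.1 = 234,000 g.

234 kg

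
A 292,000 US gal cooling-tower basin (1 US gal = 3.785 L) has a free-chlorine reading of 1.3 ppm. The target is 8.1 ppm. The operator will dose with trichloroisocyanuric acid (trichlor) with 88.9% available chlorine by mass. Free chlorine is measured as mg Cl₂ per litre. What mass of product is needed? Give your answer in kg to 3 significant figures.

Volume: 292,000 US gal × 3.785 L/gal = 1,105,220 L.
Chlorine deficit: 8.1 − 1.3 = 6.8 ppm = 6.8 mg/L as Cl₂.
Cl₂ equivalent needed: 6.8 mg/L × 1,105,220 L = 7,515,000 mg = 7515 g.
Product at 88.9% available chlorine: 7515 / 0.889 = 8454 g.

8.45 kg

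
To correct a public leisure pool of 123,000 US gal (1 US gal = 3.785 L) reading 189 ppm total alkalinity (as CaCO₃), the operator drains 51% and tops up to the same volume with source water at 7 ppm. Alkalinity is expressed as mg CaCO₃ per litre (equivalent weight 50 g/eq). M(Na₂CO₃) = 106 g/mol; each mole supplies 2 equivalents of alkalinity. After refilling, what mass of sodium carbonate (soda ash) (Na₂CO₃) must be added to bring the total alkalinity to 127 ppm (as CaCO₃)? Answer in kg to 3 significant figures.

15.2 kg

Volume: 123,000 US gal × 3.785 L/gal = 465,555 L.
After draining 51% and refilling: 189 × 0.49 + 7 × 0.51 = 96.18 ppm.
Deficit to target: 127 − 96.18 = 30.82 mg/L.
As CaCO₃: 30.82 mg/L × 465,555 L = 14,350 g; ÷ 50 g/eq ÷ 2 = 143.5 mol Na₂CO₃.
Mass: 143.5 × 106 = 15,210 g.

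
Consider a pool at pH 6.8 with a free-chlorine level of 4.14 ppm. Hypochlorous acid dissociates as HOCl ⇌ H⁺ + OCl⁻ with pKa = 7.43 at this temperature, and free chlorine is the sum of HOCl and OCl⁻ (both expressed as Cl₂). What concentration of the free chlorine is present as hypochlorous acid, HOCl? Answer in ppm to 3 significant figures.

[OCl⁻]/[HOCl] = 10^(pH − pKa) = 10^(6.8 − 7.43) = 10^-0.63 = 0.2344.
Fraction as HOCl = 1 / (1 + 0.2344) = 0.8101.
HOCl = 0.8101 × 4.14 ppm = 3.354 ppm.

3.35 ppm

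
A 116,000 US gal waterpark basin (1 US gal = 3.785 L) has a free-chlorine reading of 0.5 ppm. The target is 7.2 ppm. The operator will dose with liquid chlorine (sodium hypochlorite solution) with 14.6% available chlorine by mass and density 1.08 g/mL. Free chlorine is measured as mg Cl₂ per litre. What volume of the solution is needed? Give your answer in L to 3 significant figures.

18.7 L

Volume: 116,000 US gal × 3.785 L/gal = 439,060 L.
Chlorine deficit: 7.2 − 0.5 = 6.7 ppm = 6.7 mg/L as Cl₂.
Cl₂ equivalent needed: 6.7 mg/L × 439,060 L = 2,942,000 mg = 2942 g.
Product at 14.6% available chlorine: 2942 / 0.146 = 20,150 g.
Volume at density 1.08 g/mL: 20,150 g ÷ 1.08 g/mL = 18,660 mL.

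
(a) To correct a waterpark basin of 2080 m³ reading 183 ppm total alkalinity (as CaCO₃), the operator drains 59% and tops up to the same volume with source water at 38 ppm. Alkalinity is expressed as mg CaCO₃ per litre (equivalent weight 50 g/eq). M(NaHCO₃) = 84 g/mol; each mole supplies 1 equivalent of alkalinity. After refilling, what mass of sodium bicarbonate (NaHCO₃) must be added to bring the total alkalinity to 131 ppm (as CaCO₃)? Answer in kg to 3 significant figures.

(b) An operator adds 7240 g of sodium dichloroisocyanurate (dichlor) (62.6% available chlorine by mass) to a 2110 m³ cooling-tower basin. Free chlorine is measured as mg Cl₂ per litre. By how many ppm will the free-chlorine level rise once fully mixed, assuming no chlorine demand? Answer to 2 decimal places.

(a) Volume: 2080 m³ = 2,080,000 L.
(a) After draining 59% and refilling: 183 × 0.41 + 38 × 0.59 = 97.45 ppm.
(a) Deficit to target: 131 − 97.45 = 33.55 mg/L.
(a) As CaCO₃: 33.55 mg/L × 2,080,000 L = 69,780 g; ÷ 50 g/eq ÷ 1 = 1396 mol NaHCO₃.
(a) Mass: 1396 × 84 = 117,200 g.

(b) Volume: 2110 m³ = 2,110,000 L.
(b) Available chlorine delivered: 7240 g × 0.626 = 4532 g as Cl₂.
(b) Concentration rise: 4532 g / 2,110,000 L = 2.148 mg/L = 2.15 ppm.

(a) 117 kg; (b) 2.15 ppm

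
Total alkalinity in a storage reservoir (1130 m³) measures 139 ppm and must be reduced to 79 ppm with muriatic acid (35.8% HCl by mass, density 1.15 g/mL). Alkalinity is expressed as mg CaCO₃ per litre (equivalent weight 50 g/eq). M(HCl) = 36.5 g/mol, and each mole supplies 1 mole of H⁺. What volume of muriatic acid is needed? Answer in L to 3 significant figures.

120 L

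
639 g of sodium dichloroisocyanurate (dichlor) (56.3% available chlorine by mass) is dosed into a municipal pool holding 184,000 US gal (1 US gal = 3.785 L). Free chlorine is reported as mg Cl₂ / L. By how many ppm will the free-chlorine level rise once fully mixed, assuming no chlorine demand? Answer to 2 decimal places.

0.52 ppm

Volume: 184,000 US gal × 3.785 L/gal = 696,440 L.
Available chlorine delivered: 639 g × 0.563 = 359.8 g as Cl₂.
Concentration rise: 359.8 g / 696,440 L = 0.5166 mg/L = 0.52 ppm.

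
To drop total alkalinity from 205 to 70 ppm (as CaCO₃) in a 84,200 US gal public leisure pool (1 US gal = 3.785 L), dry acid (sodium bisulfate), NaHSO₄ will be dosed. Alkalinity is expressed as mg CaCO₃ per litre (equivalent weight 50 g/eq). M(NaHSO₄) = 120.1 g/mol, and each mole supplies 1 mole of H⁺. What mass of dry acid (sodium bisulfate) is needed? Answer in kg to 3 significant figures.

103 kg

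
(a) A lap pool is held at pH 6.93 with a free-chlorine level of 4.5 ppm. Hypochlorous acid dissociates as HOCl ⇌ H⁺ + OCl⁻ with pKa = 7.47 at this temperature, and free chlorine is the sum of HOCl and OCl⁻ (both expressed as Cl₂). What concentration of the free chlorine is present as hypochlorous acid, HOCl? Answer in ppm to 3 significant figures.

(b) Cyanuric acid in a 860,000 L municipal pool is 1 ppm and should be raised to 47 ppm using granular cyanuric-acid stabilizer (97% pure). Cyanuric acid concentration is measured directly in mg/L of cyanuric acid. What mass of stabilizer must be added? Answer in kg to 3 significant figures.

(a) 3.49 ppm; (b) 40.8 kg

(a) [OCl⁻]/[HOCl] = 10^(pH − pKa) = 10^(6.93 − 7.47) = 10^-0.54 = 0.2884.
(a) Fraction as HOCl = 1 / (1 + 0.2884) = 0.7762.
(a) HOCl = 0.7762 × 4.5 ppm = 3.493 ppm.

(b) CYA to add: (47 − 1) = 46 mg/L × 860,000 L = 39,560 g cyanuric acid.
(b) At 97% purity: 39,560 / 0.97 = 40,780 g product.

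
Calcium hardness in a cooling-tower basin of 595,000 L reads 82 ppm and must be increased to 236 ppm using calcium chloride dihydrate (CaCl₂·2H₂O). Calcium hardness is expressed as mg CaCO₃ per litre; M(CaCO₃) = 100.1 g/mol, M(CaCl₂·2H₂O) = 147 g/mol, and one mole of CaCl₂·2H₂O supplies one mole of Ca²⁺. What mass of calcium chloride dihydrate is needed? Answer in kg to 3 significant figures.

135 kg

Hardness to add: (236 − 82) = 154 mg/L as CaCO₃ × 595,000 L = 91,630 g as CaCO₃.
Moles of Ca²⁺ (1 mol Ca²⁺ ≡ 1 mol CaCO₃): 91,630 / 100.1 g/mol = 915.4 mol.
Mass of CaCl₂·2H₂O: 915.4 × 147 = 134,600 g.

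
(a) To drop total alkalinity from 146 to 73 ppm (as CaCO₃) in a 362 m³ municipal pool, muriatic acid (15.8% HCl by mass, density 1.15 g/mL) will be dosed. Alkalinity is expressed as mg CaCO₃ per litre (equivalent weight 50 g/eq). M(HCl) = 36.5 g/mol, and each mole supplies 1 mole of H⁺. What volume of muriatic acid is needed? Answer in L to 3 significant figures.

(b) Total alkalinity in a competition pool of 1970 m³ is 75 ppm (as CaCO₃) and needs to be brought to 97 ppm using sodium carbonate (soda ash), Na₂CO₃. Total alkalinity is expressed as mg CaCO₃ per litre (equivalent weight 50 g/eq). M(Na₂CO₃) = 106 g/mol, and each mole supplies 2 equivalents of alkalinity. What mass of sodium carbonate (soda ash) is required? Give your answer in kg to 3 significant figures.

(a) Volume: 362 m³ = 362,000 L.
(a) Alkalinity to neutralize: (146 − 73) = 73 mg/L as CaCO₃ × 362,000 L = 26,430 g as CaCO₃.
(a) Equivalents of H⁺ required: 26,430 ÷ 50 g/eq = 528.5 eq = 528.5 mol HCl.
(a) Mass of HCl: 528.5 × 36.5 = 19,290 g.
(a) Mass of 15.8% solution: 19,290 / 0.158 = 122,100 g.
(a) Volume: 122,100 g ÷ 1.15 g/mL = 106,200 mL.

(b) Volume: 1970 m³ = 1,970,000 L.
(b) Alkalinity to add: (97 − 75) = 22 mg/L as CaCO₃ × 1,970,000 L = 43,340 g as CaCO₃.
(b) Equivalents: 43,340 g ÷ 50 g/eq = 866.8 eq.
(b) Each mole of Na₂CO₃ supplies 2 eq, so 866.8 / 2 = 433.4 mol.
(b) Mass: 433.4 mol × 106 g/mol = 45,940 g.

(a) 106 L; (b) 45.9 kg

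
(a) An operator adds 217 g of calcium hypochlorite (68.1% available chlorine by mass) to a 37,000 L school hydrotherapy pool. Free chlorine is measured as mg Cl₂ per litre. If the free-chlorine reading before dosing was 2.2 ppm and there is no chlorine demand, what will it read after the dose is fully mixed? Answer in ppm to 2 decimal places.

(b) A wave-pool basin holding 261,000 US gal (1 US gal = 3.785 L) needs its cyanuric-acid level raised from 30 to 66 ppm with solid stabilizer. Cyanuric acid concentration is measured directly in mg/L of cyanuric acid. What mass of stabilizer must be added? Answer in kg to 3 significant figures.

(a) 6.19 ppm; (b) 35.6 kg

(a) Available chlorine delivered: 217 g × 0.681 = 147.8 g as Cl₂.
(a) Concentration rise: 147.8 g / 37,000 L = 3.994 mg/L = 3.99 ppm.
(a) Final FC: 2.2 + 3.99 = 6.19 ppm.

(b) Volume: 261,000 US gal × 3.785 L/gal = 987,885 L.
(b) CYA to add: (66 − 30) = 36 mg/L × 987,885 L = 35,560 g cyanuric acid.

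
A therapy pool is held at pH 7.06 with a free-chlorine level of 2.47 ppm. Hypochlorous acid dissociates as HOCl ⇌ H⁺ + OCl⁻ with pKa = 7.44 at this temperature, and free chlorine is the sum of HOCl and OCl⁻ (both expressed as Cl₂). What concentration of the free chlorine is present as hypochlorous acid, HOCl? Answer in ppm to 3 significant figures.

1.74 ppm

[OCl⁻]/[HOCl] = 10^(pH − pKa) = 10^(7.06 − 7.44) = 10^-0.38 = 0.4169.
Fraction as HOCl = 1 / (1 + 0.4169) = 0.7058.
HOCl = 0.7058 × 2.47 ppm = 1.743 ppm.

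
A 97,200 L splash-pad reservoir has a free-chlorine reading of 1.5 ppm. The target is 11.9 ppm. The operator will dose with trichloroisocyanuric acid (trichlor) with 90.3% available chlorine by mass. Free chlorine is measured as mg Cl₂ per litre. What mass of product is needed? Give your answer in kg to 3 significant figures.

Chlorine deficit: 11.9 − 1.5 = 10.4 ppm = 10.4 mg/L as Cl₂.
Cl₂ equivalent needed: 10.4 mg/L × 97,200 L = 1,011,000 mg = 1011 g.
Product at 90.3% available chlorine: 1011 / 0.903 = 1119 g.

1.12 kg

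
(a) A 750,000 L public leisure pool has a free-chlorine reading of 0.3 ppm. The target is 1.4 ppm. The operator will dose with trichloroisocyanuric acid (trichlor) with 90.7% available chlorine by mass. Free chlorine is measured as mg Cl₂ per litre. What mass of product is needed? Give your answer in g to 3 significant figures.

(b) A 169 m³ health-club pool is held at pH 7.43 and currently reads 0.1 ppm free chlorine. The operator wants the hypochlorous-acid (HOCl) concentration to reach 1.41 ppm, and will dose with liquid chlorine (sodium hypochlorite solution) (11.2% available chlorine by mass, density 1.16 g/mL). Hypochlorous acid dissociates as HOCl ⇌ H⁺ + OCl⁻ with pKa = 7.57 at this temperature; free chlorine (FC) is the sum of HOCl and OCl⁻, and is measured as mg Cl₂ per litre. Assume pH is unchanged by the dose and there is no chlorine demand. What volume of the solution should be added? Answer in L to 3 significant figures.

(a) 910 g; (b) 3.03 L

(a) Chlorine deficit: 1.4 − 0.3 = 1.1 ppm = 1.1 mg/L as Cl₂.
(a) Cl₂ equivalent needed: 1.1 mg/L × 750,000 L = 825,000 mg = 825 g.
(a) Product at 90.7% available chlorine: 825 / 0.907 = 909.6 g.

(b) Volume: 169 m³ = 169,000 L.
(b) [OCl⁻]/[HOCl] = 10^(pH − pKa) = 10^(7.43 − 7.57) = 0.7244; fraction as HOCl = 1/(1 + 0.7244) = 0.5799.
(b) Free chlorine required for 1.41 ppm HOCl: 1.41 / 0.5799 = 2.431 ppm.
(b) FC to add: 2.431 − 0.1 = 2.331 mg/L as Cl₂.
(b) Cl₂ equivalent: 2.331 mg/L × 169,000 L = 394 g.
(b) Product at 11.2% available Cl: 394 / 0.112 = 3518 g.
(b) Volume: 3518 g ÷ 1.16 g/mL = 3033 mL.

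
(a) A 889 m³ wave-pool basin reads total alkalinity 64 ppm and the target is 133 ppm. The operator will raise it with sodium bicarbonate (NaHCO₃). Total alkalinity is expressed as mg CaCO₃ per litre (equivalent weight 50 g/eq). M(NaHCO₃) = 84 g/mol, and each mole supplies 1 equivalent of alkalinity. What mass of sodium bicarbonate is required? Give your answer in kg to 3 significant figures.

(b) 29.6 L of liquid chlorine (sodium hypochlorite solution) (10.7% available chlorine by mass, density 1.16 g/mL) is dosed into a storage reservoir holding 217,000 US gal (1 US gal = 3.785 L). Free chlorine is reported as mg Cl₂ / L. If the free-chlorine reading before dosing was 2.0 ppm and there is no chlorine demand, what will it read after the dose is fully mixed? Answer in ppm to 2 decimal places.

(a) Volume: 889 m³ = 889,000 L.
(a) Alkalinity to add: (133 − 64) = 69 mg/L as CaCO₃ × 889,000 L = 61,340 g as CaCO₃.
(a) Equivalents: 61,340 g ÷ 50 g/eq = 1227 eq.
(a) NaHCO₃ supplies 1 eq per mole → 1227 mol.
(a) Mass: 1227 mol × 84 g/mol = 103,100 g.

(b) Volume: 217,000 US gal × 3.785 L/gal = 821,345 L.
(b) Mass of solution: 29.6 L × 1000 mL/L × 1.16 g/mL = 34,340 g.
(b) Available chlorine delivered: 34,340 g × 0.107 = 3674 g as Cl₂.
(b) Concentration rise: 3674 g / 821,345 L = 4.473 mg/L = 4.47 ppm.
(b) Final FC: 2.0 + 4.47 = 6.47 ppm.

(a) 103 kg; (b) 6.47 ppm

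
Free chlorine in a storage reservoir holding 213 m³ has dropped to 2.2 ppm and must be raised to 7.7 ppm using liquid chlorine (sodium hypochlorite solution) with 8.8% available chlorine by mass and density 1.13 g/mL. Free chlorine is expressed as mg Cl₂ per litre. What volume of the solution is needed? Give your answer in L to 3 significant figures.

11.8 L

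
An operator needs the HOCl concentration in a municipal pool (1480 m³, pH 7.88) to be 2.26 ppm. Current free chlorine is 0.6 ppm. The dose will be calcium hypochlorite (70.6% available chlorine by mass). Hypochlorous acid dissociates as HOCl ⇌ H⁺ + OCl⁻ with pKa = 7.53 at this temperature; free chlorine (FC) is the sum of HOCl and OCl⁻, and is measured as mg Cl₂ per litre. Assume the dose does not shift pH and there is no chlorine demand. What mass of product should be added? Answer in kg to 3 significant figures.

Volume: 1480 m³ = 1,480,000 L.
[OCl⁻]/[HOCl] = 10^(pH − pKa) = 10^(7.88 − 7.53) = 2.239; fraction as HOCl = 1/(1 + 2.239) = 0.3088.
Free chlorine required for 2.26 ppm HOCl: 2.26 / 0.3088 = 7.32 ppm.
FC to add: 7.32 − 0.6 = 6.72 mg/L as Cl₂.
Cl₂ equivalent: 6.72 mg/L × 1,480,000 L = 9945 g.
Product at 70.6% available Cl: 9945 / 0.706 = 14,090 g.

14.1 kg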